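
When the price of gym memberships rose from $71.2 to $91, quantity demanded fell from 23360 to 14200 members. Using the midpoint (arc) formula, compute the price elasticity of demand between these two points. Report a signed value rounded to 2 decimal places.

%ΔQ = (14200 − 23360) / [(23360 + 14200)/2] = -9160/18780 = -0.487752…
%ΔP = (91 − 71.2) / [(71.2 + 91)/2] = 19.8/81.1 = 0.244143…
Arc Ed = %ΔQ / %ΔP = (-9160/18780) / (19.8/81.1) = -1.9978…

-2.00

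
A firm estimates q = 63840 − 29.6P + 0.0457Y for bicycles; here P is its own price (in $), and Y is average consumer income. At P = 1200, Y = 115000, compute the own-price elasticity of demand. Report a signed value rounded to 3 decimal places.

At the given values, q = 63840 − 29.6(1200) + 0.0457(115000) = 33575.5.
∂q/∂P = −29.6.
E = (-29.6) × (1200/33575.5) = -1.05791…

-1.058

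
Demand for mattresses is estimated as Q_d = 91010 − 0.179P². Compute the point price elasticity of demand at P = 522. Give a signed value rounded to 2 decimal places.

dQ_d/dP = −2·0.179·P = -186.876. At P = 522, Q_d = 42235.364.
Ed = (dQ_d/dP)·(P/Q_d) = (-186.876) × (522/42235.364) = -2.3096…

-2.31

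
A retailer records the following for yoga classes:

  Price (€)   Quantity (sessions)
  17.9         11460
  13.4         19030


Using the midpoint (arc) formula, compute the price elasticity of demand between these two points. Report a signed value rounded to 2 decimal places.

-1.73

%ΔQ = (19030 − 11460) / [(11460 + 19030)/2] = 7570/15245 = 0.496556…
%ΔP = (13.4 − 17.9) / [(17.9 + 13.4)/2] = -4.5/15.65 = -0.287539…
Arc Ed = %ΔQ / %ΔP = (7570/15245) / (-4.5/15.65) = -1.7269…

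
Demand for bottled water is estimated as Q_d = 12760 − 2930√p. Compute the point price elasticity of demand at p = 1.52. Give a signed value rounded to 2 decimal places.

dQ_d/dp = −2930/(2√p) = -1188.27. At p = 1.52, Q_d = 9147.65.
Ed = (dQ_d/dp)·(p/Q_d) = (-1188.27) × (1.52/9147.65) = -0.1974…

-0.20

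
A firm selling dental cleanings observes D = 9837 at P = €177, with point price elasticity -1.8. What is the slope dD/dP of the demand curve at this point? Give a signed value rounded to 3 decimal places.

Ed = (dD/dP)·(P/D) ⇒ dD/dP = Ed·D/P = (-1.8)·9837/177 = -100.03728…

-100.037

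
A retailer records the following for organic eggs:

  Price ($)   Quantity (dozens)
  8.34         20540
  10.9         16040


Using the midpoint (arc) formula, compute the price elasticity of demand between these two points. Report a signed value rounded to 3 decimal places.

%ΔQ = (16040 − 20540) / [(20540 + 16040)/2] = -4500/18290 = -0.246036…
%ΔP = (10.9 − 8.34) / [(8.34 + 10.9)/2] = 2.56/9.62 = 0.266112…
Arc Ed = %ΔQ / %ΔP = (-4500/18290) / (2.56/9.62) = -0.92455…

-0.925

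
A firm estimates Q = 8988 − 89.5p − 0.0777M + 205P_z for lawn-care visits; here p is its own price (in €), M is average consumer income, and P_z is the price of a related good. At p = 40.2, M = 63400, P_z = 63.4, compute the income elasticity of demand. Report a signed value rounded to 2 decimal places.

At the given values, Q = 8988 − 89.5(40.2) − 0.0777(63400) + 205(63.4) = 13460.92.
∂Q/∂M = -0.0777.
E = (-0.0777) × (63400/13460.92) = -0.3659…

-0.37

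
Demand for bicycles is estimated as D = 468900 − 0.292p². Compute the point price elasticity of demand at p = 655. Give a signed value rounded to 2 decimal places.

-0.73

dD/dp = −2·0.292·p = -382.52. At p = 655, D = 343624.7.
Ed = (dD/dp)·(p/D) = (-382.52) × (655/343624.7) = -0.7291…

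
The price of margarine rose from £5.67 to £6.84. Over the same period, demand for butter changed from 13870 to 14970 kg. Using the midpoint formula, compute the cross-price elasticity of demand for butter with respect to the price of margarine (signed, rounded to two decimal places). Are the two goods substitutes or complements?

0.41; substitutes

%ΔQ_{butter} = (14970 − 13870)/avg = 1100/14420 = 0.076282…
%ΔP_{margarine} = (6.84 − 5.67)/avg = 1.17/6.255 = 0.187050…
E_cross = (1100/14420) / (1.17/6.255) = 0.4078…
E_cross > 0 ⇒ the goods are substitutes.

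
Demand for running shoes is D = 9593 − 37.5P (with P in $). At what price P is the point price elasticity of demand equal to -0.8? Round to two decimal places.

113.69

Ed = −37.5P/(9593 − 37.5P). Set this equal to -0.8:
37.5P = 0.8·(9593 − 37.5P) ⇒ 37.5P(1 + 0.8) = 0.8·9593
P = 0.8·9593 / (37.5·1.8) = 113.6948…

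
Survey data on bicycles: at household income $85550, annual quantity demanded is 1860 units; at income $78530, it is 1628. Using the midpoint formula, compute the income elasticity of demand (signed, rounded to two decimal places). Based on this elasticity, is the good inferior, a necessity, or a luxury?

1.55; luxury

%ΔQ = (1628 − 1860)/[( 1860 + 1628)/2] = -232/1744 = -0.133027…
%ΔIncome = (78530 − 85550)/[( 85550 + 78530)/2] = -7020/82040 = -0.085568…
E_income = (-232/1744) / (-7020/82040) = 1.5546…
E_income > 1 ⇒ normal good, luxury.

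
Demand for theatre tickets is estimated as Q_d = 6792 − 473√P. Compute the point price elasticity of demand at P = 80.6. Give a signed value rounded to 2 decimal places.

dQ_d/dP = −473/(2√P) = -26.3429. At P = 80.6, Q_d = 2545.52.
Ed = (dQ_d/dP)·(P/Q_d) = (-26.3429) × (80.6/2545.52) = -0.8341…

-0.83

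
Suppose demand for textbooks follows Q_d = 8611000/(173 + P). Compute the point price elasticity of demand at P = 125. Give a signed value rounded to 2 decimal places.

-0.42

dQ_d/dP = −8611000/(173 + P)² = -96.9664. At P = 125, Q_d = 28896.
Ed = (dQ_d/dP)·(P/Q_d) = (-96.9664) × (125/28896) = -0.4194…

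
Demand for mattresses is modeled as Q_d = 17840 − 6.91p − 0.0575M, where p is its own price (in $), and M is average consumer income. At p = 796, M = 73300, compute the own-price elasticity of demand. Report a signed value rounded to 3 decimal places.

At the given values, Q_d = 17840 − 6.91(796) − 0.0575(73300) = 8124.89.
∂Q_d/∂p = −6.91.
E = (-6.91) × (796/8124.89) = -0.67697…

-0.677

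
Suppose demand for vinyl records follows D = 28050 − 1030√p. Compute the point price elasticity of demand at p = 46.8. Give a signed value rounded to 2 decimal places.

-0.17

dD/dp = −1030/(2√p) = -75.2808. At p = 46.8, D = 21003.7.
Ed = (dD/dp)·(p/D) = (-75.2808) × (46.8/21003.7) = -0.1677…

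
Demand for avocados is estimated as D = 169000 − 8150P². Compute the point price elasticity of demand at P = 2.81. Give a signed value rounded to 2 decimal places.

-1.23

dD/dP = −2·8150·P = -45803. At P = 2.81, D = 104646.785.
Ed = (dD/dP)·(P/D) = (-45803) × (2.81/104646.785) = -1.2299…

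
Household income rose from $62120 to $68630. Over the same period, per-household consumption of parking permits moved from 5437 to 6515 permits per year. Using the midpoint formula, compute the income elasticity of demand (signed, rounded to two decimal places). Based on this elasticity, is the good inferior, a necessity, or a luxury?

1.81; luxury

%ΔQ = (6515 − 5437)/[( 5437 + 6515)/2] = 1078/5976 = 0.180388…
%ΔIncome = (68630 − 62120)/[( 62120 + 68630)/2] = 6510/65375 = 0.099579…
E_income = (1078/5976) / (6510/65375) = 1.8115…
E_income > 1 ⇒ normal good, luxury.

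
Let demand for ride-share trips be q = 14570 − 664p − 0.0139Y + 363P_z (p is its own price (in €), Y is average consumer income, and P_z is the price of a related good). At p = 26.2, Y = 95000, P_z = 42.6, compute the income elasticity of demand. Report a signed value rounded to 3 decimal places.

-0.117

At the given values, q = 14570 − 664(26.2) − 0.0139(95000) + 363(42.6) = 11316.5.
∂q/∂Y = -0.0139.
E = (-0.0139) × (95000/11316.5) = -0.11668…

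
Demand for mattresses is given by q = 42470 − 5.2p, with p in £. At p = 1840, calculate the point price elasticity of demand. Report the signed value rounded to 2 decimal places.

dq/dp = −5.2. At p = 1840, q = 42470 − 5.2(1840) = 32902.
Ed = (dq/dp)·(p/q) = −5.2 × (1840/32902) = -0.2908…

-0.29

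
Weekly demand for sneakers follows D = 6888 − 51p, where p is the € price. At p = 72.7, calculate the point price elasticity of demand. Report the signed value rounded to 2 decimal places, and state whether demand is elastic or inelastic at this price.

dD/dp = −51. At p = 72.7, D = 6888 − 51(72.7) = 3180.3.
Ed = (dD/dp)·(p/D) = −51 × (72.7/3180.3) = -1.1658…
|Ed| = 1.17 > 1, so demand is elastic.

-1.17; elastic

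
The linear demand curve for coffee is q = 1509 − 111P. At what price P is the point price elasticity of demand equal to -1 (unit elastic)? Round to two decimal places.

6.80

Ed = −111P/(1509 − 111P). Set this equal to -1:
111P = 1·(1509 − 111P) ⇒ 111P(1 + 1) = 1·1509
P = 1·1509 / (111·2) = 6.7972…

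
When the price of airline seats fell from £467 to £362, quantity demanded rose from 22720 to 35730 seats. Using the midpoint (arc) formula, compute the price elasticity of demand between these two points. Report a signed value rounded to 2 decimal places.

%ΔQ = (35730 − 22720) / [(22720 + 35730)/2] = 13010/29225 = 0.445166…
%ΔP = (362 − 467) / [(467 + 362)/2] = -105/414.5 = -0.253317…
Arc Ed = %ΔQ / %ΔP = (13010/29225) / (-105/414.5) = -1.7573…

-1.76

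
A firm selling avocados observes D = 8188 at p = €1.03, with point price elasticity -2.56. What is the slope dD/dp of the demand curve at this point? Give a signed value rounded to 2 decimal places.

-20350.76

Ed = (dD/dp)·(p/D) ⇒ dD/dp = Ed·D/p = (-2.56)·8188/1.03 = -20350.7572…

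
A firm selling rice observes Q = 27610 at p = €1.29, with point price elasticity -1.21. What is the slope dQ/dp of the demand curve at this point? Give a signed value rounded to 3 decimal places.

Ed = (dQ/dp)·(p/Q) ⇒ dQ/dp = Ed·Q/p = (-1.21)·27610/1.29 = -25897.75193…

-25897.752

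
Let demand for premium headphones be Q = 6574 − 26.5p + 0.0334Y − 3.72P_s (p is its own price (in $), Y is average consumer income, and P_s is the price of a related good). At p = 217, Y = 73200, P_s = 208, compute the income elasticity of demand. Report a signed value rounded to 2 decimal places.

0.98

At the given values, Q = 6574 − 26.5(217) + 0.0334(73200) − 3.72(208) = 2494.62.
∂Q/∂Y = 0.0334.
E = (0.0334) × (73200/2494.62) = 0.9800…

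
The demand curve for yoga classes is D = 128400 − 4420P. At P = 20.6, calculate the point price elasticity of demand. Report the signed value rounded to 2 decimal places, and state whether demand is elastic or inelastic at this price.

dD/dP = −4420. At P = 20.6, D = 128400 − 4420(20.6) = 37348.
Ed = (dD/dP)·(P/D) = −4420 × (20.6/37348) = -2.4379…
|Ed| = 2.44 > 1, so demand is elastic.

-2.44; elastic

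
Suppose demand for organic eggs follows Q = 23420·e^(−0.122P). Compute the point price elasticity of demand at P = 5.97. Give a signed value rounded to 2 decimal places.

dQ/dP = −0.122·Q = -1379.22. At P = 5.97, Q = 11305.1.
Ed = (dQ/dP)·(P/Q) = (-1379.22) × (5.97/11305.1) = -0.7283…

-0.73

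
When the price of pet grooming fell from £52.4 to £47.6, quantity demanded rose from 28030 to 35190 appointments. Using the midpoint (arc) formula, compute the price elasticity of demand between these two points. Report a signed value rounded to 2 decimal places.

%ΔQ = (35190 − 28030) / [(28030 + 35190)/2] = 7160/31610 = 0.226510…
%ΔP = (47.6 − 52.4) / [(52.4 + 47.6)/2] = -4.8/50 = -0.096
Arc Ed = %ΔQ / %ΔP = (7160/31610) / (-4.8/50) = -2.3594…

-2.36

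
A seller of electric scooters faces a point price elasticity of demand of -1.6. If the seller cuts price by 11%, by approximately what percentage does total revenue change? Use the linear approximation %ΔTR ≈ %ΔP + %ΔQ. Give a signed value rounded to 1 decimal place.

%ΔQ ≈ Ed × %ΔP = (-1.6) × (-11%) = +17.6000%
%ΔTR ≈ %ΔP + %ΔQ = (-11%) + (+17.6000%) = +6.6000%

+6.6%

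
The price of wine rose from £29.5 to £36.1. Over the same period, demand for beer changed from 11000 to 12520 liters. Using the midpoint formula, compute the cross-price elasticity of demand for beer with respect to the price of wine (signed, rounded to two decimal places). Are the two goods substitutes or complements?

%ΔQ_{beer} = (12520 − 11000)/avg = 1520/11760 = 0.129251…
%ΔP_{wine} = (36.1 − 29.5)/avg = 6.6/32.8 = 0.201219…
E_cross = (1520/11760) / (6.6/32.8) = 0.6423…
E_cross > 0 ⇒ the goods are substitutes.

0.64; substitutes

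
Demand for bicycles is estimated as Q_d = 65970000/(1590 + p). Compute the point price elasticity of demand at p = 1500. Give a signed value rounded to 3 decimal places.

-0.485

dQ_d/dp = −65970000/(1590 + p)² = -6.90923. At p = 1500, Q_d = 21349.5.
Ed = (dQ_d/dp)·(p/Q_d) = (-6.90923) × (1500/21349.5) = -0.48543…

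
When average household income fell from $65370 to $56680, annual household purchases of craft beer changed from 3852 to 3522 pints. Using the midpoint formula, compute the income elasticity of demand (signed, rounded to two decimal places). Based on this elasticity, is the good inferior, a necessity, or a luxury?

0.63; necessity

%ΔQ = (3522 − 3852)/[( 3852 + 3522)/2] = -330/3687 = -0.089503…
%ΔIncome = (56680 − 65370)/[( 65370 + 56680)/2] = -8690/61025 = -0.142400…
E_income = (-330/3687) / (-8690/61025) = 0.6285…
0 < E_income < 1 ⇒ normal good, necessity.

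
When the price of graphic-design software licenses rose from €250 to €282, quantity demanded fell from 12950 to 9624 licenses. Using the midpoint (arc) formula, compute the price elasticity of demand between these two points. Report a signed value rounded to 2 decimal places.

%ΔQ = (9624 − 12950) / [(12950 + 9624)/2] = -3326/11287 = -0.294675…
%ΔP = (282 − 250) / [(250 + 282)/2] = 32/266 = 0.120300…
Arc Ed = %ΔQ / %ΔP = (-3326/11287) / (32/266) = -2.4494…

-2.45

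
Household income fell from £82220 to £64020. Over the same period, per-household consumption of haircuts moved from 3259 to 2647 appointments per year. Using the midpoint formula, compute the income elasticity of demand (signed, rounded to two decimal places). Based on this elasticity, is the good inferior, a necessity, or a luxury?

0.83; necessity

%ΔQ = (2647 − 3259)/[( 3259 + 2647)/2] = -612/2953 = -0.207246…
%ΔIncome = (64020 − 82220)/[( 82220 + 64020)/2] = -18200/73120 = -0.248905…
E_income = (-612/2953) / (-18200/73120) = 0.8326…
0 < E_income < 1 ⇒ normal good, necessity.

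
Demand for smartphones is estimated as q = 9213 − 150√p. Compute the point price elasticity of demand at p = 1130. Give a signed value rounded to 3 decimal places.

dq/dp = −150/(2√p) = -2.23112. At p = 1130, q = 4170.68.
Ed = (dq/dp)·(p/q) = (-2.23112) × (1130/4170.68) = -0.60449…

-0.604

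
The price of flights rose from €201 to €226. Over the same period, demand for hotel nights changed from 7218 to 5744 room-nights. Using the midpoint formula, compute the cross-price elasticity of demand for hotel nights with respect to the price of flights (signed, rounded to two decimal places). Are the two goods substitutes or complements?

%ΔQ_{hotel nights} = (5744 − 7218)/avg = -1474/6481 = -0.227434…
%ΔP_{flights} = (226 − 201)/avg = 25/213.5 = 0.117096…
E_cross = (-1474/6481) / (25/213.5) = -1.9422…
E_cross < 0 ⇒ the goods are complements.

-1.94; complements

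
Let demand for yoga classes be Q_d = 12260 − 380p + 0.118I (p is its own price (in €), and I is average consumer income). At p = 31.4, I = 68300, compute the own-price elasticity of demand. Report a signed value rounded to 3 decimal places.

-1.423

At the given values, Q_d = 12260 − 380(31.4) + 0.118(68300) = 8387.4.
∂Q_d/∂p = −380.
E = (-380) × (31.4/8387.4) = -1.42261…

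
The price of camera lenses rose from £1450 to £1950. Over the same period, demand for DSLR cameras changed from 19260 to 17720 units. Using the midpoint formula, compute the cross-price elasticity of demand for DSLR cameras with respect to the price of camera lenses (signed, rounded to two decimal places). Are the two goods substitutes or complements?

-0.28; complements

%ΔQ_{DSLR cameras} = (17720 − 19260)/avg = -1540/18490 = -0.083288…
%ΔP_{camera lenses} = (1950 − 1450)/avg = 500/1700 = 0.294117…
E_cross = (-1540/18490) / (500/1700) = -0.2831…
E_cross < 0 ⇒ the goods are complements.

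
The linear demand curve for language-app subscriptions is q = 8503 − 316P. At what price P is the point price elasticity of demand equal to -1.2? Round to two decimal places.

14.68

Ed = −316P/(8503 − 316P). Set this equal to -1.2:
316P = 1.2·(8503 − 316P) ⇒ 316P(1 + 1.2) = 1.2·8503
P = 1.2·8503 / (316·2.2) = 14.6772…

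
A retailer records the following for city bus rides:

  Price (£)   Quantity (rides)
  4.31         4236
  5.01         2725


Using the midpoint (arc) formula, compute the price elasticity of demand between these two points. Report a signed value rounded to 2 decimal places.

-2.89

%ΔQ = (2725 − 4236) / [(4236 + 2725)/2] = -1511/3480.5 = -0.434133…
%ΔP = (5.01 − 4.31) / [(4.31 + 5.01)/2] = 0.7/4.66 = 0.150214…
Arc Ed = %ΔQ / %ΔP = (-1511/3480.5) / (0.7/4.66) = -2.8900…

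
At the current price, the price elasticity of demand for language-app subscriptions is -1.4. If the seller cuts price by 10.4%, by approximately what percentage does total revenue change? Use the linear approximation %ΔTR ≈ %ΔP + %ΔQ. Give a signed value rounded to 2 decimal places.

+4.16%

%ΔQ ≈ Ed × %ΔP = (-1.4) × (-10.4%) = +14.5600%
%ΔTR ≈ %ΔP + %ΔQ = (-10.4%) + (+14.5600%) = +4.1600%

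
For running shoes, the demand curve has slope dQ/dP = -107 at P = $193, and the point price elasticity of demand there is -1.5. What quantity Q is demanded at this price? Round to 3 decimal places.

13767.333

Ed = (dQ/dP)·(P/Q) ⇒ Q = (dQ/dP)·P/Ed = (-107)·193/(-1.5) = 13767.33333…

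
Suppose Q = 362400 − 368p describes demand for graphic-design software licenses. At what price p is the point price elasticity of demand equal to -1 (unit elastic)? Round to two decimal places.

Ed = −368p/(362400 − 368p). Set this equal to -1:
368p = 1·(362400 − 368p) ⇒ 368p(1 + 1) = 1·362400
p = 1·362400 / (368·2) = 492.3913…

492.39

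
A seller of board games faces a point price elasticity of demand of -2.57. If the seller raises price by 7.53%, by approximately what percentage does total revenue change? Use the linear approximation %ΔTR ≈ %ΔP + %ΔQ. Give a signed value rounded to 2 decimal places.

%ΔQ ≈ Ed × %ΔP = (-2.57) × (+7.53%) = -19.3521%
%ΔTR ≈ %ΔP + %ΔQ = (+7.53%) + (-19.3521%) = -11.8221%

-11.82%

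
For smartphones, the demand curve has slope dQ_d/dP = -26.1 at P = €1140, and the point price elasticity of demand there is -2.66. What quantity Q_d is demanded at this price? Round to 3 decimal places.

Ed = (dQ_d/dP)·(P/Q_d) ⇒ Q_d = (dQ_d/dP)·P/Ed = (-26.1)·1140/(-2.66) = 11185.71428…

11185.714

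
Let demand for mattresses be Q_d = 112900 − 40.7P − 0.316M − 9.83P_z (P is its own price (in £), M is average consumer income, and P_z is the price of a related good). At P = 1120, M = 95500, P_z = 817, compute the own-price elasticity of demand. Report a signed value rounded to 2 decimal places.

At the given values, Q_d = 112900 − 40.7(1120) − 0.316(95500) − 9.83(817) = 29106.89.
∂Q_d/∂P = −40.7.
E = (-40.7) × (1120/29106.89) = -1.5660…

-1.57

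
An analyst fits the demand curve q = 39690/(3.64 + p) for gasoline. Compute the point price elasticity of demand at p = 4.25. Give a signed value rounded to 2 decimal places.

-0.54

dq/dp = −39690/(3.64 + p)² = -637.569. At p = 4.25, q = 5030.42.
Ed = (dq/dp)·(p/q) = (-637.569) × (4.25/5030.42) = -0.5386…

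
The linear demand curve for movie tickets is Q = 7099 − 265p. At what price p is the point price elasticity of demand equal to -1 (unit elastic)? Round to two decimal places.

13.39

Ed = −265p/(7099 − 265p). Set this equal to -1:
265p = 1·(7099 − 265p) ⇒ 265p(1 + 1) = 1·7099
p = 1·7099 / (265·2) = 13.3943…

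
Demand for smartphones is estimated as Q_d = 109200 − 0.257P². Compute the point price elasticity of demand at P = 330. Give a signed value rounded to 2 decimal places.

-0.69

dQ_d/dP = −2·0.257·P = -169.62. At P = 330, Q_d = 81212.7.
Ed = (dQ_d/dP)·(P/Q_d) = (-169.62) × (330/81212.7) = -0.6892…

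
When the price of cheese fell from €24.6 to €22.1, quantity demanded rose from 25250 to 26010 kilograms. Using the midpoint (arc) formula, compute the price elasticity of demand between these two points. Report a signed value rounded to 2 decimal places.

%ΔQ = (26010 − 25250) / [(25250 + 26010)/2] = 760/25630 = 0.029652…
%ΔP = (22.1 − 24.6) / [(24.6 + 22.1)/2] = -2.5/23.35 = -0.107066…
Arc Ed = %ΔQ / %ΔP = (760/25630) / (-2.5/23.35) = -0.2769…

-0.28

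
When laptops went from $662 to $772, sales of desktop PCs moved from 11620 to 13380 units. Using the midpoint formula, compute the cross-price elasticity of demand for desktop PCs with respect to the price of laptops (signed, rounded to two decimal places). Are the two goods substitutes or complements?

0.92; substitutes

%ΔQ_{desktop PCs} = (13380 − 11620)/avg = 1760/12500 = 0.1408
%ΔP_{laptops} = (772 − 662)/avg = 110/717 = 0.153417…
E_cross = (1760/12500) / (110/717) = 0.9177…
E_cross > 0 ⇒ the goods are substitutes.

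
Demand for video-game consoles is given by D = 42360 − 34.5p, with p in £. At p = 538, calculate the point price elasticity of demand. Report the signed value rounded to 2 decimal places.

dD/dp = −34.5. At p = 538, D = 42360 − 34.5(538) = 23799.
Ed = (dD/dp)·(p/D) = −34.5 × (538/23799) = -0.7799…

-0.78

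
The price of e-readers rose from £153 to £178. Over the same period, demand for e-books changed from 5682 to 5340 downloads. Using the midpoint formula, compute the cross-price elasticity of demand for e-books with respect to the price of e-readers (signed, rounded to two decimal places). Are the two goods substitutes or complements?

%ΔQ_{e-books} = (5340 − 5682)/avg = -342/5511 = -0.062057…
%ΔP_{e-readers} = (178 − 153)/avg = 25/165.5 = 0.151057…
E_cross = (-342/5511) / (25/165.5) = -0.4108…
E_cross < 0 ⇒ the goods are complements.

-0.41; complements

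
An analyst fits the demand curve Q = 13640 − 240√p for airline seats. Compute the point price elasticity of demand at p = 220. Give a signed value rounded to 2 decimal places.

-0.18

dQ/dp = −240/(2√p) = -8.0904. At p = 220, Q = 10080.2.
Ed = (dQ/dp)·(p/Q) = (-8.0904) × (220/10080.2) = -0.1765…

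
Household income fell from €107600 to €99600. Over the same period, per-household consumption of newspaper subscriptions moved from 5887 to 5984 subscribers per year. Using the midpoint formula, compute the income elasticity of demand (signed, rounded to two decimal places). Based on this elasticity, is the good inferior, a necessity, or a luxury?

-0.21; inferior

%ΔQ = (5984 − 5887)/[( 5887 + 5984)/2] = 97/5935.5 = 0.016342…
%ΔIncome = (99600 − 107600)/[( 107600 + 99600)/2] = -8000/103600 = -0.077220…
E_income = (97/5935.5) / (-8000/103600) = -0.2116…
E_income < 0 ⇒ inferior good.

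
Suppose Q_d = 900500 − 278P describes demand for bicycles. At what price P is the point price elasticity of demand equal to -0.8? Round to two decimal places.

Ed = −278P/(900500 − 278P). Set this equal to -0.8:
278P = 0.8·(900500 − 278P) ⇒ 278P(1 + 0.8) = 0.8·900500
P = 0.8·900500 / (278·1.8) = 1439.6482…

1439.65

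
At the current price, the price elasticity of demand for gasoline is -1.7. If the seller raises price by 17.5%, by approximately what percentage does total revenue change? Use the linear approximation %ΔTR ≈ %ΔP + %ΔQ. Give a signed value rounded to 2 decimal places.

-12.25%

%ΔQ ≈ Ed × %ΔP = (-1.7) × (+17.5%) = -29.7500%
%ΔTR ≈ %ΔP + %ΔQ = (+17.5%) + (-29.7500%) = -12.2500%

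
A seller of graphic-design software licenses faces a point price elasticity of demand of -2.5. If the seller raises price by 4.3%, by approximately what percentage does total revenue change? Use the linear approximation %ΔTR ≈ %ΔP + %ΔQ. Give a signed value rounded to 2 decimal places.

-6.45%

%ΔQ ≈ Ed × %ΔP = (-2.5) × (+4.3%) = -10.7500%
%ΔTR ≈ %ΔP + %ΔQ = (+4.3%) + (-10.7500%) = -6.4500%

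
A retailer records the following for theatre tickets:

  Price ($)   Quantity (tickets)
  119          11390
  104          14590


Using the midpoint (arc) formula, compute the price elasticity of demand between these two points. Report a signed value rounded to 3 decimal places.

-1.831

%ΔQ = (14590 − 11390) / [(11390 + 14590)/2] = 3200/12990 = 0.246343…
%ΔP = (104 − 119) / [(119 + 104)/2] = -15/111.5 = -0.134529…
Arc Ed = %ΔQ / %ΔP = (3200/12990) / (-15/111.5) = -1.83115…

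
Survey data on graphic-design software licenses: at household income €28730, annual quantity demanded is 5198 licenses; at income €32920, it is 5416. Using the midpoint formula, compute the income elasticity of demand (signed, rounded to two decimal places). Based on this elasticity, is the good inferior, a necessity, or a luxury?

%ΔQ = (5416 − 5198)/[( 5198 + 5416)/2] = 218/5307 = 0.041077…
%ΔIncome = (32920 − 28730)/[( 28730 + 32920)/2] = 4190/30825 = 0.135928…
E_income = (218/5307) / (4190/30825) = 0.3022…
0 < E_income < 1 ⇒ normal good, necessity.

0.30; necessity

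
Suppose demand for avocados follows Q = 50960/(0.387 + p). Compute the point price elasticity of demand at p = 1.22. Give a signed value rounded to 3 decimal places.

dQ/dp = −50960/(0.387 + p)² = -19733.2. At p = 1.22, Q = 31711.3.
Ed = (dQ/dp)·(p/Q) = (-19733.2) × (1.22/31711.3) = -0.75917…

-0.759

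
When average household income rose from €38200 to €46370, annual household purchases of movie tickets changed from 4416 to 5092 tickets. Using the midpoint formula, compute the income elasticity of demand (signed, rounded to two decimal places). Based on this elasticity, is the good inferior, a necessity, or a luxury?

0.74; necessity

%ΔQ = (5092 − 4416)/[( 4416 + 5092)/2] = 676/4754 = 0.142196…
%ΔIncome = (46370 − 38200)/[( 38200 + 46370)/2] = 8170/42285 = 0.193212…
E_income = (676/4754) / (8170/42285) = 0.7359…
0 < E_income < 1 ⇒ normal good, necessity.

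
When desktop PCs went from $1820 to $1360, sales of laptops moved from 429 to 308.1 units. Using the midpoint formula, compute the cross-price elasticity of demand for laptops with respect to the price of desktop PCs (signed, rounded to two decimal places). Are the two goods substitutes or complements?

%ΔQ_{laptops} = (308.1 − 429)/avg = -120.9/368.55 = -0.328042…
%ΔP_{desktop PCs} = (1360 − 1820)/avg = -460/1590 = -0.289308…
E_cross = (-120.9/368.55) / (-460/1590) = 1.1338…
E_cross > 0 ⇒ the goods are substitutes.

1.13; substitutes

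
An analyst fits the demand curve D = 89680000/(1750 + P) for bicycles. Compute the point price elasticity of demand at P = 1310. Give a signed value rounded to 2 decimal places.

dD/dP = −89680000/(1750 + P)² = -9.57751. At P = 1310, D = 29307.2.
Ed = (dD/dP)·(P/D) = (-9.57751) × (1310/29307.2) = -0.4281…

-0.43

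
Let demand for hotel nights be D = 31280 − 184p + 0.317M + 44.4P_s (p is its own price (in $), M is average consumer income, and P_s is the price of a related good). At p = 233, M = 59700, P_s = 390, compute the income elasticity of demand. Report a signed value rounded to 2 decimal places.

0.77

At the given values, D = 31280 − 184(233) + 0.317(59700) + 44.4(390) = 24648.9.
∂D/∂M = 0.317.
E = (0.317) × (59700/24648.9) = 0.7677…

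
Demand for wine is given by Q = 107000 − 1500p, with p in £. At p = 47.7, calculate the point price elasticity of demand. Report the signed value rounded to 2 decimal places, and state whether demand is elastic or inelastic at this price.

dQ/dp = −1500. At p = 47.7, Q = 107000 − 1500(47.7) = 35450.
Ed = (dQ/dp)·(p/Q) = −1500 × (47.7/35450) = -2.0183…
|Ed| = 2.02 > 1, so demand is elastic.

-2.02; elastic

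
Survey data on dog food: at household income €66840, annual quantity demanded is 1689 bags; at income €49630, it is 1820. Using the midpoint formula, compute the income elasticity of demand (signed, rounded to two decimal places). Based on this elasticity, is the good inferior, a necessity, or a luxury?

-0.25; inferior

%ΔQ = (1820 − 1689)/[( 1689 + 1820)/2] = 131/1754.5 = 0.074665…
%ΔIncome = (49630 − 66840)/[( 66840 + 49630)/2] = -17210/58235 = -0.295526…
E_income = (131/1754.5) / (-17210/58235) = -0.2526…
E_income < 0 ⇒ inferior good.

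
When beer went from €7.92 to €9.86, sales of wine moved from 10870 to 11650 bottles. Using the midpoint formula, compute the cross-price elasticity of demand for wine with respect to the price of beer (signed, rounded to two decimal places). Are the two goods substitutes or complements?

0.32; substitutes

%ΔQ_{wine} = (11650 − 10870)/avg = 780/11260 = 0.069271…
%ΔP_{beer} = (9.86 − 7.92)/avg = 1.94/8.89 = 0.218222…
E_cross = (780/11260) / (1.94/8.89) = 0.3174…
E_cross > 0 ⇒ the goods are substitutes.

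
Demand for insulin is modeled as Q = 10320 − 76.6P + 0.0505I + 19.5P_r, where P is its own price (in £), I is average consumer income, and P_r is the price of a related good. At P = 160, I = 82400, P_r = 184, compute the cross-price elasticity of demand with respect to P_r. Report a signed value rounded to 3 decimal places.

At the given values, Q = 10320 − 76.6(160) + 0.0505(82400) + 19.5(184) = 5813.2.
∂Q/∂P_r = 19.5.
E = (19.5) × (184/5813.2) = 0.61721…

0.617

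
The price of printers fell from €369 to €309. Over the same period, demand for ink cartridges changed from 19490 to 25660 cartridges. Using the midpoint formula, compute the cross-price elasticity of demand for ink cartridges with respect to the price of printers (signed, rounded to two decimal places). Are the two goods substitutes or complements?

%ΔQ_{ink cartridges} = (25660 − 19490)/avg = 6170/22575 = 0.273311…
%ΔP_{printers} = (309 − 369)/avg = -60/339 = -0.176991…
E_cross = (6170/22575) / (-60/339) = -1.5442…
E_cross < 0 ⇒ the goods are complements.

-1.54; complements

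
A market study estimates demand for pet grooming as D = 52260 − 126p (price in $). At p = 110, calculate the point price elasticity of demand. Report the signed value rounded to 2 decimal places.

-0.36

dD/dp = −126. At p = 110, D = 52260 − 126(110) = 38400.
Ed = (dD/dp)·(p/D) = −126 × (110/38400) = -0.3609…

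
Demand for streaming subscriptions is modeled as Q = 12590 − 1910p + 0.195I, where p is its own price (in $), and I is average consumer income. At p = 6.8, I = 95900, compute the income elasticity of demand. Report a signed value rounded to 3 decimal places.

1.022

At the given values, Q = 12590 − 1910(6.8) + 0.195(95900) = 18302.5.
∂Q/∂I = 0.195.
E = (0.195) × (95900/18302.5) = 1.02174…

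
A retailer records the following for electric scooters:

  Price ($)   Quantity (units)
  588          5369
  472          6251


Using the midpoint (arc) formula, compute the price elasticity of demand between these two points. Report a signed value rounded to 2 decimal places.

%ΔQ = (6251 − 5369) / [(5369 + 6251)/2] = 882/5810 = 0.151807…
%ΔP = (472 − 588) / [(588 + 472)/2] = -116/530 = -0.218867…
Arc Ed = %ΔQ / %ΔP = (882/5810) / (-116/530) = -0.6936…

-0.69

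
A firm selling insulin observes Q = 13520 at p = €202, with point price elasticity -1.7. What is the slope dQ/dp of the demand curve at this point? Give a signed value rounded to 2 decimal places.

-113.78

Ed = (dQ/dp)·(p/Q) ⇒ dQ/dp = Ed·Q/p = (-1.7)·13520/202 = -113.7821…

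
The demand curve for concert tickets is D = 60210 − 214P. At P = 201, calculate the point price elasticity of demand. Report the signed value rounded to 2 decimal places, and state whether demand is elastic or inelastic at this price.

-2.50; elastic

dD/dP = −214. At P = 201, D = 60210 − 214(201) = 17196.
Ed = (dD/dP)·(P/D) = −214 × (201/17196) = -2.5013…
|Ed| = 2.50 > 1, so demand is elastic.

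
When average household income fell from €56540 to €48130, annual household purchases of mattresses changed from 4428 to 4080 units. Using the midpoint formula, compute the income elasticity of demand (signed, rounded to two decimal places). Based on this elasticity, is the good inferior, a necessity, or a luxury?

0.51; necessity

%ΔQ = (4080 − 4428)/[( 4428 + 4080)/2] = -348/4254 = -0.081805…
%ΔIncome = (48130 − 56540)/[( 56540 + 48130)/2] = -8410/52335 = -0.160695…
E_income = (-348/4254) / (-8410/52335) = 0.5090…
0 < E_income < 1 ⇒ normal good, necessity.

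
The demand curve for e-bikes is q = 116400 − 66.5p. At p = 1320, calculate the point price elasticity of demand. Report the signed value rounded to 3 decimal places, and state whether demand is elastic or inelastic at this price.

dq/dp = −66.5. At p = 1320, q = 116400 − 66.5(1320) = 28620.
Ed = (dq/dp)·(p/q) = −66.5 × (1320/28620) = -3.06708…
|Ed| = 3.067 > 1, so demand is elastic.

-3.067; elastic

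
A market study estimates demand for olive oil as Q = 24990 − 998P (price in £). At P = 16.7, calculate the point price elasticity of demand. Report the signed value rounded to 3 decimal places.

dQ/dP = −998. At P = 16.7, Q = 24990 − 998(16.7) = 8323.4.
Ed = (dQ/dP)·(P/Q) = −998 × (16.7/8323.4) = -2.00237…

-2.002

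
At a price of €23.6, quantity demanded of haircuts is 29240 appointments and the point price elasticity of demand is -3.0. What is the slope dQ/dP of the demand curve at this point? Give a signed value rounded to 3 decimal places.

-3716.949

Ed = (dQ/dP)·(P/Q) ⇒ dQ/dP = Ed·Q/P = (-3.0)·29240/23.6 = -3716.94915…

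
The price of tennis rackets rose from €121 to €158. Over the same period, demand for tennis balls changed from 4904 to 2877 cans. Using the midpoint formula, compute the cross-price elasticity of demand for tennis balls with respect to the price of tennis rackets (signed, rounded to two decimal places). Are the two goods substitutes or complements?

-1.96; complements

%ΔQ_{tennis balls} = (2877 − 4904)/avg = -2027/3890.5 = -0.521012…
%ΔP_{tennis rackets} = (158 − 121)/avg = 37/139.5 = 0.265232…
E_cross = (-2027/3890.5) / (37/139.5) = -1.9643…
E_cross < 0 ⇒ the goods are complements.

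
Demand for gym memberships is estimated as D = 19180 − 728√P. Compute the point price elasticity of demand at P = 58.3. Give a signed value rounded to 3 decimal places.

dD/dP = −728/(2√P) = -47.6724. At P = 58.3, D = 13621.4.
Ed = (dD/dP)·(P/D) = (-47.6724) × (58.3/13621.4) = -0.20403…

-0.204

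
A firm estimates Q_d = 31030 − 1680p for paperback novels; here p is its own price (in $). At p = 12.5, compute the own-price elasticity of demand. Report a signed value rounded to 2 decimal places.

-2.09

At the given values, Q_d = 31030 − 1680(12.5) = 10030.
∂Q_d/∂p = −1680.
E = (-1680) × (12.5/10030) = -2.0937…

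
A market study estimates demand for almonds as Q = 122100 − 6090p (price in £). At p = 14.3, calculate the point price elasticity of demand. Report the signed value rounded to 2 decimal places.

-2.49

dQ/dp = −6090. At p = 14.3, Q = 122100 − 6090(14.3) = 35013.
Ed = (dQ/dp)·(p/Q) = −6090 × (14.3/35013) = -2.4872…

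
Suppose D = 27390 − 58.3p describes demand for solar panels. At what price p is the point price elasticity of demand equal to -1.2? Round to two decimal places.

Ed = −58.3p/(27390 − 58.3p). Set this equal to -1.2:
58.3p = 1.2·(27390 − 58.3p) ⇒ 58.3p(1 + 1.2) = 1.2·27390
p = 1.2·27390 / (58.3·2.2) = 256.2607…

256.26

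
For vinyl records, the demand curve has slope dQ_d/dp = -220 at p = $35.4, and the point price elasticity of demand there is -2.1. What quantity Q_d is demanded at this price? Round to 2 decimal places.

Ed = (dQ_d/dp)·(p/Q_d) ⇒ Q_d = (dQ_d/dp)·p/Ed = (-220)·35.4/(-2.1) = 3708.5714…

3708.57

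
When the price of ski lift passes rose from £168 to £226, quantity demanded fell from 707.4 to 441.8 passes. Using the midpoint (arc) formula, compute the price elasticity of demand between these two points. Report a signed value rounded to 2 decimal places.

-1.57

%ΔQ = (441.8 − 707.4) / [(707.4 + 441.8)/2] = -265.6/574.6 = -0.462234…
%ΔP = (226 − 168) / [(168 + 226)/2] = 58/197 = 0.294416…
Arc Ed = %ΔQ / %ΔP = (-265.6/574.6) / (58/197) = -1.5700…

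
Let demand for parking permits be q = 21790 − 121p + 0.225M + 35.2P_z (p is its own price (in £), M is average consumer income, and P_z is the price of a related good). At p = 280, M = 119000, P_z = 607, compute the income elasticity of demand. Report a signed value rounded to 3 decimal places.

0.743

At the given values, q = 21790 − 121(280) + 0.225(119000) + 35.2(607) = 36051.4.
∂q/∂M = 0.225.
E = (0.225) × (119000/36051.4) = 0.74268…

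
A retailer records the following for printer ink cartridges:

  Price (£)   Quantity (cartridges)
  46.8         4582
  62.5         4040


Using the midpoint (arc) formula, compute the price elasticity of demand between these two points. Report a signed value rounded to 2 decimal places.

-0.44

%ΔQ = (4040 − 4582) / [(4582 + 4040)/2] = -542/4311 = -0.125724…
%ΔP = (62.5 − 46.8) / [(46.8 + 62.5)/2] = 15.7/54.65 = 0.287282…
Arc Ed = %ΔQ / %ΔP = (-542/4311) / (15.7/54.65) = -0.4376…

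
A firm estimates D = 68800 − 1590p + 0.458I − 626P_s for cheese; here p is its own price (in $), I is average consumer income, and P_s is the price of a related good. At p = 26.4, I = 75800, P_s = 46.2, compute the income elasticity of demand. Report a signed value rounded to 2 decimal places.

1.06

At the given values, D = 68800 − 1590(26.4) + 0.458(75800) − 626(46.2) = 32619.2.
∂D/∂I = 0.458.
E = (0.458) × (75800/32619.2) = 1.0642…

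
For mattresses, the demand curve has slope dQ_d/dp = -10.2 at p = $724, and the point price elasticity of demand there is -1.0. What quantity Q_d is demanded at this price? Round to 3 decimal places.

7384.800

Ed = (dQ_d/dp)·(p/Q_d) ⇒ Q_d = (dQ_d/dp)·p/Ed = (-10.2)·724/(-1.0) = 7384.8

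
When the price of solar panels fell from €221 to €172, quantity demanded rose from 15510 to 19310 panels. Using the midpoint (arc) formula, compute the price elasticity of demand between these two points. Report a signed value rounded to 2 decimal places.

-0.88

%ΔQ = (19310 − 15510) / [(15510 + 19310)/2] = 3800/17410 = 0.218265…
%ΔP = (172 − 221) / [(221 + 172)/2] = -49/196.5 = -0.249363…
Arc Ed = %ΔQ / %ΔP = (3800/17410) / (-49/196.5) = -0.8752…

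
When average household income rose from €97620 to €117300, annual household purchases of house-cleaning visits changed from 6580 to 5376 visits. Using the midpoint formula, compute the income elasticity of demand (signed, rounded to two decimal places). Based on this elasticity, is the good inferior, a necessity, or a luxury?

%ΔQ = (5376 − 6580)/[( 6580 + 5376)/2] = -1204/5978 = -0.201405…
%ΔIncome = (117300 − 97620)/[( 97620 + 117300)/2] = 19680/107460 = 0.183137…
E_income = (-1204/5978) / (19680/107460) = -1.0997…
E_income < 0 ⇒ inferior good.

-1.10; inferior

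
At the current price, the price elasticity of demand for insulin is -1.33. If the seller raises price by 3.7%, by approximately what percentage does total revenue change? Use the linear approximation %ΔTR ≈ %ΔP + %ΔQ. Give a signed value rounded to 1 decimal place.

%ΔQ ≈ Ed × %ΔP = (-1.33) × (+3.7%) = -4.9210%
%ΔTR ≈ %ΔP + %ΔQ = (+3.7%) + (-4.9210%) = -1.2210%

-1.2%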